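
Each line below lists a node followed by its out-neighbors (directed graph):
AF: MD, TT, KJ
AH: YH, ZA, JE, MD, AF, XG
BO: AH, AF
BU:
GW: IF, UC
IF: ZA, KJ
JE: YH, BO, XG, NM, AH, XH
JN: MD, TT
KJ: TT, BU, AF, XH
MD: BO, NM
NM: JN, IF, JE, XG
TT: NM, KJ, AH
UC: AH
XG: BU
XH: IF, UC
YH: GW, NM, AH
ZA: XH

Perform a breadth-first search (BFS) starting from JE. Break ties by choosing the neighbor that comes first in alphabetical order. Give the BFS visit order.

JE AH BO NM XG XH YH AF MD ZA IF JN BU UC GW KJ TT

Visit JE; enqueue AH, BO, NM, XG, XH, YH → queue [AH, BO, NM, XG, XH, YH]
Visit AH; enqueue AF, MD, ZA → queue [BO, NM, XG, XH, YH, AF, MD, ZA]
Visit BO → queue [NM, XG, XH, YH, AF, MD, ZA]
Visit NM; enqueue IF, JN → queue [XG, XH, YH, AF, MD, ZA, IF, JN]
Visit XG; enqueue BU → queue [XH, YH, AF, MD, ZA, IF, JN, BU]
Visit XH; enqueue UC → queue [YH, AF, MD, ZA, IF, JN, BU, UC]
Visit YH; enqueue GW → queue [AF, MD, ZA, IF, JN, BU, UC, GW]
Visit AF; enqueue KJ, TT → queue [MD, ZA, IF, JN, BU, UC, GW, KJ, TT]
Visit MD → queue [ZA, IF, JN, BU, UC, GW, KJ, TT]
Visit ZA → queue [IF, JN, BU, UC, GW, KJ, TT]
Visit IF → queue [JN, BU, UC, GW, KJ, TT]
Visit JN → queue [BU, UC, GW, KJ, TT]
Visit BU → queue [UC, GW, KJ, TT]
Visit UC → queue [GW, KJ, TT]
Visit GW → queue [KJ, TT]
Visit KJ → queue [TT]
Visit TT → queue []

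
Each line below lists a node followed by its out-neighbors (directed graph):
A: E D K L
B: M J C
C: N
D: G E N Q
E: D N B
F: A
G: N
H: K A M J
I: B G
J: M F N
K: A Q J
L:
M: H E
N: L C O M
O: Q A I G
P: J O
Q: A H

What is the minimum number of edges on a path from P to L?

Level 0: P
Level 1: J, O
Level 2: A, F, G, I, M, N, Q
Level 3: B, C, D, E, H, K, L
L first appears at level 3.

3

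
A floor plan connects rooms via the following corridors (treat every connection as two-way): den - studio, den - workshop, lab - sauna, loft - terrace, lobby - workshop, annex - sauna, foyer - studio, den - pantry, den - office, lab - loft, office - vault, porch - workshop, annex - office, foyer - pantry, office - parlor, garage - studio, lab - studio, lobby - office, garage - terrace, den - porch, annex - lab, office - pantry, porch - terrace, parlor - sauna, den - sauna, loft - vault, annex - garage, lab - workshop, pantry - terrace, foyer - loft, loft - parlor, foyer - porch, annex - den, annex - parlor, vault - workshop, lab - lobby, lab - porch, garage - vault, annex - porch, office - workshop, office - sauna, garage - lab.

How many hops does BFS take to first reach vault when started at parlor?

2

Level 0: parlor
Level 1: annex, loft, office, sauna
Level 2: den, foyer, garage, lab, lobby, pantry, porch, terrace, vault, workshop
Level 3: studio
vault first appears at level 2.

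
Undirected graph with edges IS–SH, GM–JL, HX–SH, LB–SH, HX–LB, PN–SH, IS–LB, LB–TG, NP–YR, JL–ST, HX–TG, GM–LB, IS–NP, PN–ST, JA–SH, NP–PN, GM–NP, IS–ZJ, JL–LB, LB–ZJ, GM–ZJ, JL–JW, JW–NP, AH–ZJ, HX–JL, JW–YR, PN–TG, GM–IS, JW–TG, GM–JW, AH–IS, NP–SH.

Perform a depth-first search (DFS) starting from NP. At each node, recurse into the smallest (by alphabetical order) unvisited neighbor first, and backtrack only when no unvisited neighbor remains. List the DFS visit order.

NP, GM, IS, AH, ZJ, LB, HX, JL, JW, TG, PN, SH, JA, ST, YR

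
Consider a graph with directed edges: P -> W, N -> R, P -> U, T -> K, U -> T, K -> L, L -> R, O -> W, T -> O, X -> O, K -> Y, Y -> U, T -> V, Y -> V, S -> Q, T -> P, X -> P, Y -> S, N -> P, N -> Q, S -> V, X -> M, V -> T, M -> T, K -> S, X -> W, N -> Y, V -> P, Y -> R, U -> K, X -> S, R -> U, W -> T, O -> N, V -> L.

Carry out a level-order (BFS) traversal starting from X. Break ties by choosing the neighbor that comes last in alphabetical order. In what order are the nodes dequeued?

X, W, S, P, O, M, T, V, Q, U, N, K, L, Y, R

Visit X; enqueue W, S, P, O, M → queue [W, S, P, O, M]
Visit W; enqueue T → queue [S, P, O, M, T]
Visit S; enqueue V, Q → queue [P, O, M, T, V, Q]
Visit P; enqueue U → queue [O, M, T, V, Q, U]
Visit O; enqueue N → queue [M, T, V, Q, U, N]
Visit M → queue [T, V, Q, U, N]
Visit T; enqueue K → queue [V, Q, U, N, K]
Visit V; enqueue L → queue [Q, U, N, K, L]
Visit Q → queue [U, N, K, L]
Visit U → queue [N, K, L]
Visit N; enqueue Y, R → queue [K, L, Y, R]
Visit K → queue [L, Y, R]
Visit L → queue [Y, R]
Visit Y → queue [R]
Visit R → queue []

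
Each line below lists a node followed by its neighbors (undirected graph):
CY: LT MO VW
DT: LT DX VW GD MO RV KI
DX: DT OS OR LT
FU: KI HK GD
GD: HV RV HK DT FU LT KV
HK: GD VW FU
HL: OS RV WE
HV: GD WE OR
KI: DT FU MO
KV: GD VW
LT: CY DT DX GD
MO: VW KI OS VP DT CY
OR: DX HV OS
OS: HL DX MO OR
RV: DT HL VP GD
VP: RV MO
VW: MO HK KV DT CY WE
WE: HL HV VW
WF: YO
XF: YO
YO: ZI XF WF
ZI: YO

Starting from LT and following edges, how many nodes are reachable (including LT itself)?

18

BFS from LT visits: LT, GD, DX, DT, CY, RV, KV, HV, HK, FU, OS, OR, VW, MO, KI, VP, HL, WE
Reachable nodes: 18 of 22 total.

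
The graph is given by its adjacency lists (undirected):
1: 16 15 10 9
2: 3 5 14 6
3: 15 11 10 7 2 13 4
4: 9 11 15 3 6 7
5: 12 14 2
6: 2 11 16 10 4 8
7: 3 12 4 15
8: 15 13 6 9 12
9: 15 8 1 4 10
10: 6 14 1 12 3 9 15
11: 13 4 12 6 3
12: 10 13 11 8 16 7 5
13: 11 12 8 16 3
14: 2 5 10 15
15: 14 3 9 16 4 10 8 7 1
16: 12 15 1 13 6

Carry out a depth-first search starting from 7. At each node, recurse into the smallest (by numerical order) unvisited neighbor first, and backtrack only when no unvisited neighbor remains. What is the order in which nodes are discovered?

Visit 7
7 → 3
3 → 2
2 → 5
5 → 12
12 → 8
8 → 6
6 → 4
4 → 9
9 → 1
1 → 10
10 → 14
14 → 15
15 → 16
16 → 13
13 → 11

7, 3, 2, 5, 12, 8, 6, 4, 9, 1, 10, 14, 15, 16, 13, 11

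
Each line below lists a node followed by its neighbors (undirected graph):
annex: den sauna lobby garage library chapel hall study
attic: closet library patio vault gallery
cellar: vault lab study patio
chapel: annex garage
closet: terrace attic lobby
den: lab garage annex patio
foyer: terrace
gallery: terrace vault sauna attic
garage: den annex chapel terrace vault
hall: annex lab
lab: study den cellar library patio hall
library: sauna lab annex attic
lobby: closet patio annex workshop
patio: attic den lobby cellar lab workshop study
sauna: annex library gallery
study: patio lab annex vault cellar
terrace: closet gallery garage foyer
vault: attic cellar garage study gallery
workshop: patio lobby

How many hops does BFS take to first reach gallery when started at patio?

Level 0: patio
Level 1: attic, cellar, den, lab, lobby, study, workshop
Level 2: annex, closet, gallery, garage, hall, library, vault
Level 3: chapel, sauna, terrace
Level 4: foyer
gallery first appears at level 2.

2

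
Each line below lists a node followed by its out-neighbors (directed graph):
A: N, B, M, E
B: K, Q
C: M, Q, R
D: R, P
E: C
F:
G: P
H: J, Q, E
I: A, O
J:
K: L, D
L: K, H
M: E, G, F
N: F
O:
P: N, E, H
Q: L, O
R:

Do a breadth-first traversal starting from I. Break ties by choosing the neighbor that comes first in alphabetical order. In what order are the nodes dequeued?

Visit I; enqueue A, O → queue [A, O]
Visit A; enqueue B, E, M, N → queue [O, B, E, M, N]
Visit O → queue [B, E, M, N]
Visit B; enqueue K, Q → queue [E, M, N, K, Q]
Visit E; enqueue C → queue [M, N, K, Q, C]
Visit M; enqueue F, G → queue [N, K, Q, C, F, G]
Visit N → queue [K, Q, C, F, G]
Visit K; enqueue D, L → queue [Q, C, F, G, D, L]
Visit Q → queue [C, F, G, D, L]
Visit C; enqueue R → queue [F, G, D, L, R]
Visit F → queue [G, D, L, R]
Visit G; enqueue P → queue [D, L, R, P]
Visit D → queue [L, R, P]
Visit L; enqueue H → queue [R, P, H]
Visit R → queue [P, H]
Visit P → queue [H]
Visit H; enqueue J → queue [J]
Visit J → queue []

I, A, O, B, E, M, N, K, Q, C, F, G, D, L, R, P, H, J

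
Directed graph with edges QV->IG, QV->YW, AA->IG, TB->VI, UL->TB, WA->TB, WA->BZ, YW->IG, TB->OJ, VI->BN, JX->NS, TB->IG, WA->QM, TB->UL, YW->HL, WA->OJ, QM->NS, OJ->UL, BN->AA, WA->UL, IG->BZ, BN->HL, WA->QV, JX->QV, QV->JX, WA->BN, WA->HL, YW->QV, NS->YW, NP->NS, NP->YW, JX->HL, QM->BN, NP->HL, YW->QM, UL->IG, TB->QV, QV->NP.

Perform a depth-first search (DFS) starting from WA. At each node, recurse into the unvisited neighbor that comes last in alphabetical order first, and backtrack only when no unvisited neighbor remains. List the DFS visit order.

Visit WA
WA → UL
UL → TB
TB → VI
VI → BN
BN → HL
BN → AA
AA → IG
IG → BZ
TB → QV
QV → YW
YW → QM
QM → NS
QV → NP
QV → JX
TB → OJ

WA -> UL -> TB -> VI -> BN -> HL -> AA -> IG -> BZ -> QV -> YW -> QM -> NS -> NP -> JX -> OJ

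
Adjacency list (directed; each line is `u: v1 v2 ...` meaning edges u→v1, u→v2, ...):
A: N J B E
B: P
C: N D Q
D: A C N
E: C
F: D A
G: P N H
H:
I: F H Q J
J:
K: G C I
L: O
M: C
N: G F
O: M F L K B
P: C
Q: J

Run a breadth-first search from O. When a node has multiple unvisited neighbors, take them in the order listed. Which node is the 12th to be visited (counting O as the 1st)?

Visit O; enqueue M, F, L, K, B → queue [M, F, L, K, B]
Visit M; enqueue C → queue [F, L, K, B, C]
Visit F; enqueue D, A → queue [L, K, B, C, D, A]
Visit L → queue [K, B, C, D, A]
Visit K; enqueue G, I → queue [B, C, D, A, G, I]
Visit B; enqueue P → queue [C, D, A, G, I, P]
Visit C; enqueue N, Q → queue [D, A, G, I, P, N, Q]
Visit D → queue [A, G, I, P, N, Q]
Visit A; enqueue J, E → queue [G, I, P, N, Q, J, E]
Visit G; enqueue H → queue [I, P, N, Q, J, E, H]
Visit I → queue [P, N, Q, J, E, H]
Visit P → queue [N, Q, J, E, H]
Visit N → queue [Q, J, E, H]
Visit Q → queue [J, E, H]
Visit J → queue [E, H]
Visit E → queue [H]
Visit H → queue []

Visit order: O, M, F, L, K, B, C, D, A, G, I, P, N, Q, J, E, H

P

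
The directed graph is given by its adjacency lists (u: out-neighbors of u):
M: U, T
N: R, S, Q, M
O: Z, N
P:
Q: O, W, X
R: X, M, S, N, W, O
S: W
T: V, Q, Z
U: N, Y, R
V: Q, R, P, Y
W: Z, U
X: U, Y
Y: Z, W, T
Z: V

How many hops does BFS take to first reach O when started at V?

2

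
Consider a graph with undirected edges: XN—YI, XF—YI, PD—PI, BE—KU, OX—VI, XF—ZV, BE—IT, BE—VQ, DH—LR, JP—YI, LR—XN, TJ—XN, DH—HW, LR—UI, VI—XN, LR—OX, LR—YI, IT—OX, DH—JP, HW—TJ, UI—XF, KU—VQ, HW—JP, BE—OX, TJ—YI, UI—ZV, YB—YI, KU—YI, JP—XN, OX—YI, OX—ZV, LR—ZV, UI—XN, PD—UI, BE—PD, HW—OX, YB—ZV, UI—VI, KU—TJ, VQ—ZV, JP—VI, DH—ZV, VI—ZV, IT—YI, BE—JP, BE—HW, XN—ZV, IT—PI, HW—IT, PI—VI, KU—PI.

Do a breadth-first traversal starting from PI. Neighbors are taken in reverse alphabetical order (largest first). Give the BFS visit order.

PI → VI → PD → KU → IT → ZV → XN → UI → OX → JP → BE → YI → VQ → TJ → HW → YB → XF → LR → DH

Visit PI; enqueue VI, PD, KU, IT → queue [VI, PD, KU, IT]
Visit VI; enqueue ZV, XN, UI, OX, JP → queue [PD, KU, IT, ZV, XN, UI, OX, JP]
Visit PD; enqueue BE → queue [KU, IT, ZV, XN, UI, OX, JP, BE]
Visit KU; enqueue YI, VQ, TJ → queue [IT, ZV, XN, UI, OX, JP, BE, YI, VQ, TJ]
Visit IT; enqueue HW → queue [ZV, XN, UI, OX, JP, BE, YI, VQ, TJ, HW]
Visit ZV; enqueue YB, XF, LR, DH → queue [XN, UI, OX, JP, BE, YI, VQ, TJ, HW, YB, XF, LR, DH]
Visit XN → queue [UI, OX, JP, BE, YI, VQ, TJ, HW, YB, XF, LR, DH]
Visit UI → queue [OX, JP, BE, YI, VQ, TJ, HW, YB, XF, LR, DH]
Visit OX → queue [JP, BE, YI, VQ, TJ, HW, YB, XF, LR, DH]
Visit JP → queue [BE, YI, VQ, TJ, HW, YB, XF, LR, DH]
Visit BE → queue [YI, VQ, TJ, HW, YB, XF, LR, DH]
Visit YI → queue [VQ, TJ, HW, YB, XF, LR, DH]
Visit VQ → queue [TJ, HW, YB, XF, LR, DH]
Visit TJ → queue [HW, YB, XF, LR, DH]
Visit HW → queue [YB, XF, LR, DH]
Visit YB → queue [XF, LR, DH]
Visit XF → queue [LR, DH]
Visit LR → queue [DH]
Visit DH → queue []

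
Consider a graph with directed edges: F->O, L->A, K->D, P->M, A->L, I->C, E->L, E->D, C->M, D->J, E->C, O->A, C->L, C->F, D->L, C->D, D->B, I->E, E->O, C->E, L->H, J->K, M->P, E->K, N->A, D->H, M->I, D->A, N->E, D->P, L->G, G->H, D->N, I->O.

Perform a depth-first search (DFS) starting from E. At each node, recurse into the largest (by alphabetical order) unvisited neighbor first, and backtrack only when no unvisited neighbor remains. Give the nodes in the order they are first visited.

Visit E
E → O
O → A
A → L
L → H
L → G
E → K
K → D
D → P
P → M
M → I
I → C
C → F
D → N
D → J
D → B

E -> O -> A -> L -> H -> G -> K -> D -> P -> M -> I -> C -> F -> N -> J -> B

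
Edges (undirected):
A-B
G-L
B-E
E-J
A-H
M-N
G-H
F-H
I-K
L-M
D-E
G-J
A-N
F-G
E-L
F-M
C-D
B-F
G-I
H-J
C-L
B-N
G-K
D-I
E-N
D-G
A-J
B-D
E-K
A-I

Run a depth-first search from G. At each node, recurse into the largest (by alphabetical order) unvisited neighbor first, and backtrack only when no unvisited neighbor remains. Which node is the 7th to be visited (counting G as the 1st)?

I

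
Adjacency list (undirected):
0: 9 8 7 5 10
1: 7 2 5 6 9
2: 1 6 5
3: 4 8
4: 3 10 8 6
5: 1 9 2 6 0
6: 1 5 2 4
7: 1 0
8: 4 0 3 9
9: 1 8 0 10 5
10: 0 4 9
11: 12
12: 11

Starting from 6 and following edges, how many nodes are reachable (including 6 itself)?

BFS from 6 visits: 6, 1, 2, 4, 5, 7, 9, 3, 8, 10, 0
Reachable nodes: 11 of 13 total.

11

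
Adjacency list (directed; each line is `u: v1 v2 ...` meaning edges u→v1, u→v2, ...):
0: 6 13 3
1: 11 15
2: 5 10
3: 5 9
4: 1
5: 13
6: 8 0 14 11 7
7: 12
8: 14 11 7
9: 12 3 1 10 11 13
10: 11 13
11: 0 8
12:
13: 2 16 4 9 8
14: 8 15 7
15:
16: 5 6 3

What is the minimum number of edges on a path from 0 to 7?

Level 0: 0
Level 1: 3, 6, 13
Level 2: 2, 4, 5, 7, 8, 9, 11, 14, 16
Level 3: 1, 10, 12, 15
7 first appears at level 2.

2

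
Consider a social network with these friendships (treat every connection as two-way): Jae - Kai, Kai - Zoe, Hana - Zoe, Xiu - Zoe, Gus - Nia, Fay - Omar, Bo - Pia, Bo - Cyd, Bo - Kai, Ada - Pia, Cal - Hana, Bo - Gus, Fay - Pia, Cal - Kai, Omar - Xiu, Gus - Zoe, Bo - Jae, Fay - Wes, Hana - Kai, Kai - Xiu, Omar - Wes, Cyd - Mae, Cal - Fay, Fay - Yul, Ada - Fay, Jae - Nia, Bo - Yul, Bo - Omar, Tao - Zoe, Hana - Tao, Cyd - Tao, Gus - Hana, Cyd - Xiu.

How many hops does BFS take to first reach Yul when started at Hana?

3

Level 0: Hana
Level 1: Cal, Gus, Kai, Tao, Zoe
Level 2: Bo, Cyd, Fay, Jae, Nia, Xiu
Level 3: Ada, Mae, Omar, Pia, Wes, Yul
Yul first appears at level 3.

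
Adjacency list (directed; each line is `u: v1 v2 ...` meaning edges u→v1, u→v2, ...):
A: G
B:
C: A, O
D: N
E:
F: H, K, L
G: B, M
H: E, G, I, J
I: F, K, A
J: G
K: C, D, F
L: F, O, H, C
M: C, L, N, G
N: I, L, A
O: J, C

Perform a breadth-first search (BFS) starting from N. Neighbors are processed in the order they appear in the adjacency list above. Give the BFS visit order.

Visit N; enqueue I, L, A → queue [I, L, A]
Visit I; enqueue F, K → queue [L, A, F, K]
Visit L; enqueue O, H, C → queue [A, F, K, O, H, C]
Visit A; enqueue G → queue [F, K, O, H, C, G]
Visit F → queue [K, O, H, C, G]
Visit K; enqueue D → queue [O, H, C, G, D]
Visit O; enqueue J → queue [H, C, G, D, J]
Visit H; enqueue E → queue [C, G, D, J, E]
Visit C → queue [G, D, J, E]
Visit G; enqueue B, M → queue [D, J, E, B, M]
Visit D → queue [J, E, B, M]
Visit J → queue [E, B, M]
Visit E → queue [B, M]
Visit B → queue [M]
Visit M → queue []

N, I, L, A, F, K, O, H, C, G, D, J, E, B, M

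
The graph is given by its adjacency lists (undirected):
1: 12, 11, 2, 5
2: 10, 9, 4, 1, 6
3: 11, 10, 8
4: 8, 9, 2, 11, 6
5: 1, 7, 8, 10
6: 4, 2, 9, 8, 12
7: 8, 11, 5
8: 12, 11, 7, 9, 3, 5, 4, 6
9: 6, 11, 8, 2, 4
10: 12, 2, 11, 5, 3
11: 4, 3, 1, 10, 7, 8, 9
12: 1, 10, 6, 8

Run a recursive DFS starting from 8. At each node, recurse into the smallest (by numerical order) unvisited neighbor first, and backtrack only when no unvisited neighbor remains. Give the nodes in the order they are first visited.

8 → 3 → 10 → 2 → 1 → 5 → 7 → 11 → 4 → 6 → 9 → 12

Visit 8
8 → 3
3 → 10
10 → 2
2 → 1
1 → 5
5 → 7
7 → 11
11 → 4
4 → 6
6 → 9
6 → 12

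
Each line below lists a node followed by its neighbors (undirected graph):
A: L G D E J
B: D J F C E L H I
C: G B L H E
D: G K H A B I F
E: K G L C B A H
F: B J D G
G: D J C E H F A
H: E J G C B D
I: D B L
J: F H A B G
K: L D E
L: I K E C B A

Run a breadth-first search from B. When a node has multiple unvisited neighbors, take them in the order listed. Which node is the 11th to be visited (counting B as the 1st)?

Visit B; enqueue D, J, F, C, E, L, H, I → queue [D, J, F, C, E, L, H, I]
Visit D; enqueue G, K, A → queue [J, F, C, E, L, H, I, G, K, A]
Visit J → queue [F, C, E, L, H, I, G, K, A]
Visit F → queue [C, E, L, H, I, G, K, A]
Visit C → queue [E, L, H, I, G, K, A]
Visit E → queue [L, H, I, G, K, A]
Visit L → queue [H, I, G, K, A]
Visit H → queue [I, G, K, A]
Visit I → queue [G, K, A]
Visit G → queue [K, A]
Visit K → queue [A]
Visit A → queue []

Visit order: B, D, J, F, C, E, L, H, I, G, K, A

K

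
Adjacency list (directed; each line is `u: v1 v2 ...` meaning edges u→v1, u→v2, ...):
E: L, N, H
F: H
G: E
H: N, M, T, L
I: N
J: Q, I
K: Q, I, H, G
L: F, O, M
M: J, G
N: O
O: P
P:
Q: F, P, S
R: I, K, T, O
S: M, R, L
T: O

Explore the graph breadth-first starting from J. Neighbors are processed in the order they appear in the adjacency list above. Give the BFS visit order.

Visit J; enqueue Q, I → queue [Q, I]
Visit Q; enqueue F, P, S → queue [I, F, P, S]
Visit I; enqueue N → queue [F, P, S, N]
Visit F; enqueue H → queue [P, S, N, H]
Visit P → queue [S, N, H]
Visit S; enqueue M, R, L → queue [N, H, M, R, L]
Visit N; enqueue O → queue [H, M, R, L, O]
Visit H; enqueue T → queue [M, R, L, O, T]
Visit M; enqueue G → queue [R, L, O, T, G]
Visit R; enqueue K → queue [L, O, T, G, K]
Visit L → queue [O, T, G, K]
Visit O → queue [T, G, K]
Visit T → queue [G, K]
Visit G; enqueue E → queue [K, E]
Visit K → queue [E]
Visit E → queue []

J -> Q -> I -> F -> P -> S -> N -> H -> M -> R -> L -> O -> T -> G -> K -> E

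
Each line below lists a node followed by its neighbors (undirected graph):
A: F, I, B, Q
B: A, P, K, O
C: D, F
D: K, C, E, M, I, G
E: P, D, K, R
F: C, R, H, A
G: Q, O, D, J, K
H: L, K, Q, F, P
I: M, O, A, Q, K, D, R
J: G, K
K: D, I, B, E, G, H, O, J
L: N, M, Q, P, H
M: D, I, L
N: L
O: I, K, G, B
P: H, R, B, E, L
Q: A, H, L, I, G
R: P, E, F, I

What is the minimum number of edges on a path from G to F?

Level 0: G
Level 1: D, J, K, O, Q
Level 2: A, B, C, E, H, I, L, M
Level 3: F, N, P, R
F first appears at level 3.

3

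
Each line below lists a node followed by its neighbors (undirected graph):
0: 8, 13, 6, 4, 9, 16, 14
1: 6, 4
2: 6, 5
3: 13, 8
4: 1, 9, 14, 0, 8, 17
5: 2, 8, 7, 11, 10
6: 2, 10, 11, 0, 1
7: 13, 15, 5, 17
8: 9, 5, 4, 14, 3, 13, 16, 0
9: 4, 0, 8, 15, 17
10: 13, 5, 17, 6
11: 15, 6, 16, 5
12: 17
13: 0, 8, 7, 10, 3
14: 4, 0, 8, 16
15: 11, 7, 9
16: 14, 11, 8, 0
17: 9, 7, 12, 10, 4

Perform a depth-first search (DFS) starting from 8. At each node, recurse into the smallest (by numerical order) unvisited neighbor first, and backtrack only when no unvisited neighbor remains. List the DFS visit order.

Visit 8
8 → 0
0 → 4
4 → 1
1 → 6
6 → 2
2 → 5
5 → 7
7 → 13
13 → 3
13 → 10
10 → 17
17 → 9
9 → 15
15 → 11
11 → 16
16 → 14
17 → 12

8 -> 0 -> 4 -> 1 -> 6 -> 2 -> 5 -> 7 -> 13 -> 3 -> 10 -> 17 -> 9 -> 15 -> 11 -> 16 -> 14 -> 12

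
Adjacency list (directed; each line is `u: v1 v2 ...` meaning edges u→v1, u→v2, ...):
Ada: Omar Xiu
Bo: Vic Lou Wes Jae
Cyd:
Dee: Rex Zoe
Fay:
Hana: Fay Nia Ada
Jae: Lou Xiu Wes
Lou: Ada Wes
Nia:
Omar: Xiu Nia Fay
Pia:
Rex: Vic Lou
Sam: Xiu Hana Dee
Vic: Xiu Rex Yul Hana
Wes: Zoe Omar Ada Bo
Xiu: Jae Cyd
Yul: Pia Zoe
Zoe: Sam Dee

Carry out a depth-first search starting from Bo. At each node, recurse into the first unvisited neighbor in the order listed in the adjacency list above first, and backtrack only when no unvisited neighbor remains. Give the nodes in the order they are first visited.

Visit Bo
Bo → Vic
Vic → Xiu
Xiu → Jae
Jae → Lou
Lou → Ada
Ada → Omar
Omar → Nia
Omar → Fay
Lou → Wes
Wes → Zoe
Zoe → Sam
Sam → Hana
Sam → Dee
Dee → Rex
Xiu → Cyd
Vic → Yul
Yul → Pia

Bo, Vic, Xiu, Jae, Lou, Ada, Omar, Nia, Fay, Wes, Zoe, Sam, Hana, Dee, Rex, Cyd, Yul, Pia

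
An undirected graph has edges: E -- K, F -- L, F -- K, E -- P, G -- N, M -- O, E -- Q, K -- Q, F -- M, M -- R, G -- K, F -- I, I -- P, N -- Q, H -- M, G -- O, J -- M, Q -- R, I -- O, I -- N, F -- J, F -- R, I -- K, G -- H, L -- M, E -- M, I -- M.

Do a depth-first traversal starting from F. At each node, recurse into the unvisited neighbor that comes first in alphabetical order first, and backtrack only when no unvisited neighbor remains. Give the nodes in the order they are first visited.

F -> I -> K -> E -> M -> H -> G -> N -> Q -> R -> O -> J -> L -> P

Visit F
F → I
I → K
K → E
E → M
M → H
H → G
G → N
N → Q
Q → R
G → O
M → J
M → L
E → P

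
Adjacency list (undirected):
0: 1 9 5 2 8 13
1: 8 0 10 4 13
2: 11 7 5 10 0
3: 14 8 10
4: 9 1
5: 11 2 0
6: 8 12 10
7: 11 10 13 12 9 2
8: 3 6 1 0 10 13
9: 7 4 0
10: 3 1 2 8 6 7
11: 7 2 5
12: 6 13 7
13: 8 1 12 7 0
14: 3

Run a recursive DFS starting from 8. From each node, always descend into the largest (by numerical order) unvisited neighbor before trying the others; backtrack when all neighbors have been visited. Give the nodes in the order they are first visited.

Visit 8
8 → 13
13 → 12
12 → 7
7 → 11
11 → 5
5 → 2
2 → 10
10 → 6
10 → 3
3 → 14
10 → 1
1 → 4
4 → 9
9 → 0

8 13 12 7 11 5 2 10 6 3 14 1 4 9 0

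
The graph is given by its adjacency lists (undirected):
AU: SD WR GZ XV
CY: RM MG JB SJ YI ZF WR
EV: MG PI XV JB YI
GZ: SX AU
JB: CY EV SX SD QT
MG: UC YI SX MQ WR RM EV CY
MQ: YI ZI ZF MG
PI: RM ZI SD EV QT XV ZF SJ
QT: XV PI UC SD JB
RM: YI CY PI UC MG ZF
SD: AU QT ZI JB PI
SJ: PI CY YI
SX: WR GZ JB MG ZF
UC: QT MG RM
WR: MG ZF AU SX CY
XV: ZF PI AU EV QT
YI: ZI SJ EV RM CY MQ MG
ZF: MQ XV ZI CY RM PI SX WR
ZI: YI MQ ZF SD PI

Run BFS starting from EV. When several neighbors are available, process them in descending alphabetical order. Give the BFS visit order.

EV -> YI -> XV -> PI -> MG -> JB -> ZI -> SJ -> RM -> MQ -> CY -> ZF -> QT -> AU -> SD -> WR -> UC -> SX -> GZ

Visit EV; enqueue YI, XV, PI, MG, JB → queue [YI, XV, PI, MG, JB]
Visit YI; enqueue ZI, SJ, RM, MQ, CY → queue [XV, PI, MG, JB, ZI, SJ, RM, MQ, CY]
Visit XV; enqueue ZF, QT, AU → queue [PI, MG, JB, ZI, SJ, RM, MQ, CY, ZF, QT, AU]
Visit PI; enqueue SD → queue [MG, JB, ZI, SJ, RM, MQ, CY, ZF, QT, AU, SD]
Visit MG; enqueue WR, UC, SX → queue [JB, ZI, SJ, RM, MQ, CY, ZF, QT, AU, SD, WR, UC, SX]
Visit JB → queue [ZI, SJ, RM, MQ, CY, ZF, QT, AU, SD, WR, UC, SX]
Visit ZI → queue [SJ, RM, MQ, CY, ZF, QT, AU, SD, WR, UC, SX]
Visit SJ → queue [RM, MQ, CY, ZF, QT, AU, SD, WR, UC, SX]
Visit RM → queue [MQ, CY, ZF, QT, AU, SD, WR, UC, SX]
Visit MQ → queue [CY, ZF, QT, AU, SD, WR, UC, SX]
Visit CY → queue [ZF, QT, AU, SD, WR, UC, SX]
Visit ZF → queue [QT, AU, SD, WR, UC, SX]
Visit QT → queue [AU, SD, WR, UC, SX]
Visit AU; enqueue GZ → queue [SD, WR, UC, SX, GZ]
Visit SD → queue [WR, UC, SX, GZ]
Visit WR → queue [UC, SX, GZ]
Visit UC → queue [SX, GZ]
Visit SX → queue [GZ]
Visit GZ → queue []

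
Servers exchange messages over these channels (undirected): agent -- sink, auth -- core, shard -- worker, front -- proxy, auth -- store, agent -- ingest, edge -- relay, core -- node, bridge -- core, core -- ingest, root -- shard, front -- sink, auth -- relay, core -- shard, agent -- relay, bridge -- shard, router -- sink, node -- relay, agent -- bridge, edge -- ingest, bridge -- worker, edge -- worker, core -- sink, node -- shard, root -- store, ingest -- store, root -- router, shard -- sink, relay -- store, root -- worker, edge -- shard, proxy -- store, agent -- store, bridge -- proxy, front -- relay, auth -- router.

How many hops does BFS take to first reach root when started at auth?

Level 0: auth
Level 1: core, relay, router, store
Level 2: agent, bridge, edge, front, ingest, node, proxy, root, shard, sink
Level 3: worker
root first appears at level 2.

2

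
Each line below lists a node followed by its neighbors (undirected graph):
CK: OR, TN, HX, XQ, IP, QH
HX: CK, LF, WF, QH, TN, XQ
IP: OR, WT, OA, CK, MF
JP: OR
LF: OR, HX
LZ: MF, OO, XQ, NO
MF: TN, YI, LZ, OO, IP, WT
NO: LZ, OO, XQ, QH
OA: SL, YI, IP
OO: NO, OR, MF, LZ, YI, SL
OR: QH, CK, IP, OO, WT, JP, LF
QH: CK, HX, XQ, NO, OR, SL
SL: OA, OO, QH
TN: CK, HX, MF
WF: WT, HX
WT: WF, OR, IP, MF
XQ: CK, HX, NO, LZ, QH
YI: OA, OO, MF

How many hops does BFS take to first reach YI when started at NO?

Level 0: NO
Level 1: LZ, OO, QH, XQ
Level 2: CK, HX, MF, OR, SL, YI
Level 3: IP, JP, LF, OA, TN, WF, WT
YI first appears at level 2.

2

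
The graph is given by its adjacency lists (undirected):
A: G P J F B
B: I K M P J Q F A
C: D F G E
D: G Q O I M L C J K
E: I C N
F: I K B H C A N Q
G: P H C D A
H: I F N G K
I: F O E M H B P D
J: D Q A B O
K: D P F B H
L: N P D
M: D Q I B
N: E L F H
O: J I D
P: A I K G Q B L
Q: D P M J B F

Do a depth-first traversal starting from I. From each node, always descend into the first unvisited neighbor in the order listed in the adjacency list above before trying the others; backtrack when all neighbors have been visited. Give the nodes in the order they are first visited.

I, F, K, D, G, P, A, J, Q, M, B, O, L, N, E, C, H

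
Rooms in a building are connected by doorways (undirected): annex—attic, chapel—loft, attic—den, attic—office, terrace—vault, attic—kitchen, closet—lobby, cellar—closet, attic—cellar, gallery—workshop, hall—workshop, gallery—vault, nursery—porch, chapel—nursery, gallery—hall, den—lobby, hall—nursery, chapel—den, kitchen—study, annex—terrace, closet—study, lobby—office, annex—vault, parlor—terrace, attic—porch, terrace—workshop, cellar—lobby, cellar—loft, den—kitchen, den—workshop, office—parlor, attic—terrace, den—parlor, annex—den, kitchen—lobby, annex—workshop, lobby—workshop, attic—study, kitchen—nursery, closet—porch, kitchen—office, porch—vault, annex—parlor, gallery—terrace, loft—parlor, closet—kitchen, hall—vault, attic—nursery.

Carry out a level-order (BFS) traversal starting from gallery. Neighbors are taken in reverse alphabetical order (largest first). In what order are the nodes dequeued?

Visit gallery; enqueue workshop, vault, terrace, hall → queue [workshop, vault, terrace, hall]
Visit workshop; enqueue lobby, den, annex → queue [vault, terrace, hall, lobby, den, annex]
Visit vault; enqueue porch → queue [terrace, hall, lobby, den, annex, porch]
Visit terrace; enqueue parlor, attic → queue [hall, lobby, den, annex, porch, parlor, attic]
Visit hall; enqueue nursery → queue [lobby, den, annex, porch, parlor, attic, nursery]
Visit lobby; enqueue office, kitchen, closet, cellar → queue [den, annex, porch, parlor, attic, nursery, office, kitchen, closet, cellar]
Visit den; enqueue chapel → queue [annex, porch, parlor, attic, nursery, office, kitchen, closet, cellar, chapel]
Visit annex → queue [porch, parlor, attic, nursery, office, kitchen, closet, cellar, chapel]
Visit porch → queue [parlor, attic, nursery, office, kitchen, closet, cellar, chapel]
Visit parlor; enqueue loft → queue [attic, nursery, office, kitchen, closet, cellar, chapel, loft]
Visit attic; enqueue study → queue [nursery, office, kitchen, closet, cellar, chapel, loft, study]
Visit nursery → queue [office, kitchen, closet, cellar, chapel, loft, study]
Visit office → queue [kitchen, closet, cellar, chapel, loft, study]
Visit kitchen → queue [closet, cellar, chapel, loft, study]
Visit closet → queue [cellar, chapel, loft, study]
Visit cellar → queue [chapel, loft, study]
Visit chapel → queue [loft, study]
Visit loft → queue [study]
Visit study → queue []

gallery -> workshop -> vault -> terrace -> hall -> lobby -> den -> annex -> porch -> parlor -> attic -> nursery -> office -> kitchen -> closet -> cellar -> chapel -> loft -> study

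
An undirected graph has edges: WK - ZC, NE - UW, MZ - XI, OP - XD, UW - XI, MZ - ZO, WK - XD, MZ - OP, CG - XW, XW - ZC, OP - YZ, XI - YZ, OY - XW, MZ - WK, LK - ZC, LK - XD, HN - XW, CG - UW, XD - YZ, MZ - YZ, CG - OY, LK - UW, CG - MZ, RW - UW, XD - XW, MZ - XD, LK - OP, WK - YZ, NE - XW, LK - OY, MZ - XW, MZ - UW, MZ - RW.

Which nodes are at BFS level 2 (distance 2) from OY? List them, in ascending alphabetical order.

Level 0: OY
Level 1: CG, LK, XW
Level 2: HN, MZ, NE, OP, UW, XD, ZC
Level 3: RW, WK, XI, YZ, ZO

HN, MZ, NE, OP, UW, XD, ZC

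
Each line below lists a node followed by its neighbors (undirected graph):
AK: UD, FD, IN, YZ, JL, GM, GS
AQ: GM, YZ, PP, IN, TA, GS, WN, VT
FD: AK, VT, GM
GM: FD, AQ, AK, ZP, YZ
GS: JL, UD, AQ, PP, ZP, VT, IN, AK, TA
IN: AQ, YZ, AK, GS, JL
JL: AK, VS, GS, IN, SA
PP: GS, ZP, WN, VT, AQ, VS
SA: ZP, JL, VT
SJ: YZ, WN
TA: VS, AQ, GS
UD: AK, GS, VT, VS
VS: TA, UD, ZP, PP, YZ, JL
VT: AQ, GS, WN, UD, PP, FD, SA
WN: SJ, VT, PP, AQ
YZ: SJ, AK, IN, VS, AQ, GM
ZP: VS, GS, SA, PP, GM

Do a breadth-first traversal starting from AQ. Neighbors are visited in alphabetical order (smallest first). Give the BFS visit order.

AQ → GM → GS → IN → PP → TA → VT → WN → YZ → AK → FD → ZP → JL → UD → VS → SA → SJ

Visit AQ; enqueue GM, GS, IN, PP, TA, VT, WN, YZ → queue [GM, GS, IN, PP, TA, VT, WN, YZ]
Visit GM; enqueue AK, FD, ZP → queue [GS, IN, PP, TA, VT, WN, YZ, AK, FD, ZP]
Visit GS; enqueue JL, UD → queue [IN, PP, TA, VT, WN, YZ, AK, FD, ZP, JL, UD]
Visit IN → queue [PP, TA, VT, WN, YZ, AK, FD, ZP, JL, UD]
Visit PP; enqueue VS → queue [TA, VT, WN, YZ, AK, FD, ZP, JL, UD, VS]
Visit TA → queue [VT, WN, YZ, AK, FD, ZP, JL, UD, VS]
Visit VT; enqueue SA → queue [WN, YZ, AK, FD, ZP, JL, UD, VS, SA]
Visit WN; enqueue SJ → queue [YZ, AK, FD, ZP, JL, UD, VS, SA, SJ]
Visit YZ → queue [AK, FD, ZP, JL, UD, VS, SA, SJ]
Visit AK → queue [FD, ZP, JL, UD, VS, SA, SJ]
Visit FD → queue [ZP, JL, UD, VS, SA, SJ]
Visit ZP → queue [JL, UD, VS, SA, SJ]
Visit JL → queue [UD, VS, SA, SJ]
Visit UD → queue [VS, SA, SJ]
Visit VS → queue [SA, SJ]
Visit SA → queue [SJ]
Visit SJ → queue []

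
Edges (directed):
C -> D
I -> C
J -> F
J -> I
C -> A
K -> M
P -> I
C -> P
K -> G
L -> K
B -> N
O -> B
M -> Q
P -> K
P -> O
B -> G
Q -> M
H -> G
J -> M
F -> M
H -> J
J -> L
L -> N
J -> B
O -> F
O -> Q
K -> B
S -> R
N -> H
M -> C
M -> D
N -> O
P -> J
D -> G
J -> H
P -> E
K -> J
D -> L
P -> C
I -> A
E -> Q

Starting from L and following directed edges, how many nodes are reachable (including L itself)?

17

BFS from L visits: L, K, N, B, G, J, M, H, O, F, I, C, D, Q, A, P, E
Reachable nodes: 17 of 19 total.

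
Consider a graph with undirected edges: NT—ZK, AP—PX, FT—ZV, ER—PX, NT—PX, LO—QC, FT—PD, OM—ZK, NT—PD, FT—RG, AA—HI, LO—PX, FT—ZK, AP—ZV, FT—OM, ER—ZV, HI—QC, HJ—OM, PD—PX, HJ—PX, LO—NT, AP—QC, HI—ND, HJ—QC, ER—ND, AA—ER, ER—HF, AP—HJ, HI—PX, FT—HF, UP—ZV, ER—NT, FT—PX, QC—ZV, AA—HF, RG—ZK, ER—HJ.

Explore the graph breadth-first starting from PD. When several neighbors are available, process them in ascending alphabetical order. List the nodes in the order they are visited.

PD, FT, NT, PX, HF, OM, RG, ZK, ZV, ER, LO, AP, HI, HJ, AA, QC, UP, ND

Visit PD; enqueue FT, NT, PX → queue [FT, NT, PX]
Visit FT; enqueue HF, OM, RG, ZK, ZV → queue [NT, PX, HF, OM, RG, ZK, ZV]
Visit NT; enqueue ER, LO → queue [PX, HF, OM, RG, ZK, ZV, ER, LO]
Visit PX; enqueue AP, HI, HJ → queue [HF, OM, RG, ZK, ZV, ER, LO, AP, HI, HJ]
Visit HF; enqueue AA → queue [OM, RG, ZK, ZV, ER, LO, AP, HI, HJ, AA]
Visit OM → queue [RG, ZK, ZV, ER, LO, AP, HI, HJ, AA]
Visit RG → queue [ZK, ZV, ER, LO, AP, HI, HJ, AA]
Visit ZK → queue [ZV, ER, LO, AP, HI, HJ, AA]
Visit ZV; enqueue QC, UP → queue [ER, LO, AP, HI, HJ, AA, QC, UP]
Visit ER; enqueue ND → queue [LO, AP, HI, HJ, AA, QC, UP, ND]
Visit LO → queue [AP, HI, HJ, AA, QC, UP, ND]
Visit AP → queue [HI, HJ, AA, QC, UP, ND]
Visit HI → queue [HJ, AA, QC, UP, ND]
Visit HJ → queue [AA, QC, UP, ND]
Visit AA → queue [QC, UP, ND]
Visit QC → queue [UP, ND]
Visit UP → queue [ND]
Visit ND → queue []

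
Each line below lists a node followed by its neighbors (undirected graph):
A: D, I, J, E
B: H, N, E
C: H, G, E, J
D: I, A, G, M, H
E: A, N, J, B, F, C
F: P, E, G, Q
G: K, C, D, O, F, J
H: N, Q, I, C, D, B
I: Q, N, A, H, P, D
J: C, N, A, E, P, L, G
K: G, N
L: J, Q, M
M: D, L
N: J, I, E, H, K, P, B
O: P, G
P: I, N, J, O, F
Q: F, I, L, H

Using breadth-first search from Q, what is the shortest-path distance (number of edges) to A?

Level 0: Q
Level 1: F, H, I, L
Level 2: A, B, C, D, E, G, J, M, N, P
Level 3: K, O
A first appears at level 2.

2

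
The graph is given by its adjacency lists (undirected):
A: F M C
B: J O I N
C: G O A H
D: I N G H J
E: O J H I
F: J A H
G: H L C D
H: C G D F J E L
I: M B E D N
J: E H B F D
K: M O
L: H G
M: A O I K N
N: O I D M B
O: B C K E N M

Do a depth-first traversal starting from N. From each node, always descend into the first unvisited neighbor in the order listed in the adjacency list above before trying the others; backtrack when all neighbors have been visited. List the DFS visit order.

N → O → B → J → E → H → C → G → L → D → I → M → A → F → K

Visit N
N → O
O → B
B → J
J → E
E → H
H → C
C → G
G → L
G → D
D → I
I → M
M → A
A → F
M → K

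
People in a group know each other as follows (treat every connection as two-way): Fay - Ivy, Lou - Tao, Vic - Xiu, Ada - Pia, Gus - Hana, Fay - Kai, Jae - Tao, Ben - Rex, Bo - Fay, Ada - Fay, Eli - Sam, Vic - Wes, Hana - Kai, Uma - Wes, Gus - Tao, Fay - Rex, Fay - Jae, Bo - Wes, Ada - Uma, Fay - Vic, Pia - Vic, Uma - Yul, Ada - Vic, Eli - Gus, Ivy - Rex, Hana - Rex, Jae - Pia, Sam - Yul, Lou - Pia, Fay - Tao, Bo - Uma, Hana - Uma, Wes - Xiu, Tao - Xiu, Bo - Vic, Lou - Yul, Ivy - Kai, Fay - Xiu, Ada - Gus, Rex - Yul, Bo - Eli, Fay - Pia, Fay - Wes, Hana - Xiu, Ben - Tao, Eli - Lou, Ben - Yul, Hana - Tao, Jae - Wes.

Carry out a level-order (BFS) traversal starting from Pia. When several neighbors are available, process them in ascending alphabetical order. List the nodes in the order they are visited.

Visit Pia; enqueue Ada, Fay, Jae, Lou, Vic → queue [Ada, Fay, Jae, Lou, Vic]
Visit Ada; enqueue Gus, Uma → queue [Fay, Jae, Lou, Vic, Gus, Uma]
Visit Fay; enqueue Bo, Ivy, Kai, Rex, Tao, Wes, Xiu → queue [Jae, Lou, Vic, Gus, Uma, Bo, Ivy, Kai, Rex, Tao, Wes, Xiu]
Visit Jae → queue [Lou, Vic, Gus, Uma, Bo, Ivy, Kai, Rex, Tao, Wes, Xiu]
Visit Lou; enqueue Eli, Yul → queue [Vic, Gus, Uma, Bo, Ivy, Kai, Rex, Tao, Wes, Xiu, Eli, Yul]
Visit Vic → queue [Gus, Uma, Bo, Ivy, Kai, Rex, Tao, Wes, Xiu, Eli, Yul]
Visit Gus; enqueue Hana → queue [Uma, Bo, Ivy, Kai, Rex, Tao, Wes, Xiu, Eli, Yul, Hana]
Visit Uma → queue [Bo, Ivy, Kai, Rex, Tao, Wes, Xiu, Eli, Yul, Hana]
Visit Bo → queue [Ivy, Kai, Rex, Tao, Wes, Xiu, Eli, Yul, Hana]
Visit Ivy → queue [Kai, Rex, Tao, Wes, Xiu, Eli, Yul, Hana]
Visit Kai → queue [Rex, Tao, Wes, Xiu, Eli, Yul, Hana]
Visit Rex; enqueue Ben → queue [Tao, Wes, Xiu, Eli, Yul, Hana, Ben]
Visit Tao → queue [Wes, Xiu, Eli, Yul, Hana, Ben]
Visit Wes → queue [Xiu, Eli, Yul, Hana, Ben]
Visit Xiu → queue [Eli, Yul, Hana, Ben]
Visit Eli; enqueue Sam → queue [Yul, Hana, Ben, Sam]
Visit Yul → queue [Hana, Ben, Sam]
Visit Hana → queue [Ben, Sam]
Visit Ben → queue [Sam]
Visit Sam → queue []

Pia, Ada, Fay, Jae, Lou, Vic, Gus, Uma, Bo, Ivy, Kai, Rex, Tao, Wes, Xiu, Eli, Yul, Hana, Ben, Sam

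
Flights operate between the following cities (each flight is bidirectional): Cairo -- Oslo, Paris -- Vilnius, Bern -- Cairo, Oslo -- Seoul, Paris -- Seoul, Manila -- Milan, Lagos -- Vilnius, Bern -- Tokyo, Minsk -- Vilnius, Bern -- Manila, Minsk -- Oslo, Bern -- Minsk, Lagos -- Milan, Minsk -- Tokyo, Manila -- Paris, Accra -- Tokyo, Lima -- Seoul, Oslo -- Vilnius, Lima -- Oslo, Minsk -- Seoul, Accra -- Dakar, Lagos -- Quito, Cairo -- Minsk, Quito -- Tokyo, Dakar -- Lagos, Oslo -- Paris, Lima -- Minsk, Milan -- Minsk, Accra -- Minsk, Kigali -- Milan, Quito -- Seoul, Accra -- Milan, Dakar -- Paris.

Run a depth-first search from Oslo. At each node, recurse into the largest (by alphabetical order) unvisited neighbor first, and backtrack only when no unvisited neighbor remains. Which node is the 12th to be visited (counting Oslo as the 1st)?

Lagos

Visit Oslo
Oslo → Vilnius
Vilnius → Paris
Paris → Seoul
Seoul → Quito
Quito → Tokyo
Tokyo → Minsk
Minsk → Milan
Milan → Manila
Manila → Bern
Bern → Cairo
Milan → Lagos
Lagos → Dakar
Dakar → Accra
Milan → Kigali
Minsk → Lima

Visit order: Oslo, Vilnius, Paris, Seoul, Quito, Tokyo, Minsk, Milan, Manila, Bern, Cairo, Lagos, Dakar, Accra, Kigali, Lima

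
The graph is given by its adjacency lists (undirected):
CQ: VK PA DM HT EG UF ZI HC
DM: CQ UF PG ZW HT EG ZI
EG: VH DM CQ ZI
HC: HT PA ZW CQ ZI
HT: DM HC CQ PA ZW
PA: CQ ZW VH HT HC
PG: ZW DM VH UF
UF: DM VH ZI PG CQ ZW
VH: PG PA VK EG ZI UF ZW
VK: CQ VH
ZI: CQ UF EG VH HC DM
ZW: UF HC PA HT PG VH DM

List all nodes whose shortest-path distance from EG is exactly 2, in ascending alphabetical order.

HC, HT, PA, PG, UF, VK, ZW

Level 0: EG
Level 1: CQ, DM, VH, ZI
Level 2: HC, HT, PA, PG, UF, VK, ZW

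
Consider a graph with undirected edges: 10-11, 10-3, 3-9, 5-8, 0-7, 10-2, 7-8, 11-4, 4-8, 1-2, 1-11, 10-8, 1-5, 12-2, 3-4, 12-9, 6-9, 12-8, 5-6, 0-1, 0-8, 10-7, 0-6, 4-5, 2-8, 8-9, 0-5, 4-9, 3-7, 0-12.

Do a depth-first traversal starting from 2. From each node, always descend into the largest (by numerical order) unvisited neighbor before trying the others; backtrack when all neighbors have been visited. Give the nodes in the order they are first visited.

Visit 2
2 → 12
12 → 9
9 → 8
8 → 10
10 → 11
11 → 4
4 → 5
5 → 6
6 → 0
0 → 7
7 → 3
0 → 1

2 -> 12 -> 9 -> 8 -> 10 -> 11 -> 4 -> 5 -> 6 -> 0 -> 7 -> 3 -> 1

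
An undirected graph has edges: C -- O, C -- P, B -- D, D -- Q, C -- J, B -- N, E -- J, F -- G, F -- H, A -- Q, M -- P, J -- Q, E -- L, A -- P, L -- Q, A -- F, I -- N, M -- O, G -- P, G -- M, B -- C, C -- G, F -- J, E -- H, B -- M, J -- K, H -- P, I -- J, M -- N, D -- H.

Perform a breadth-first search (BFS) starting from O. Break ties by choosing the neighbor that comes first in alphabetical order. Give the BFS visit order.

O → C → M → B → G → J → P → N → D → F → E → I → K → Q → A → H → L

Visit O; enqueue C, M → queue [C, M]
Visit C; enqueue B, G, J, P → queue [M, B, G, J, P]
Visit M; enqueue N → queue [B, G, J, P, N]
Visit B; enqueue D → queue [G, J, P, N, D]
Visit G; enqueue F → queue [J, P, N, D, F]
Visit J; enqueue E, I, K, Q → queue [P, N, D, F, E, I, K, Q]
Visit P; enqueue A, H → queue [N, D, F, E, I, K, Q, A, H]
Visit N → queue [D, F, E, I, K, Q, A, H]
Visit D → queue [F, E, I, K, Q, A, H]
Visit F → queue [E, I, K, Q, A, H]
Visit E; enqueue L → queue [I, K, Q, A, H, L]
Visit I → queue [K, Q, A, H, L]
Visit K → queue [Q, A, H, L]
Visit Q → queue [A, H, L]
Visit A → queue [H, L]
Visit H → queue [L]
Visit L → queue []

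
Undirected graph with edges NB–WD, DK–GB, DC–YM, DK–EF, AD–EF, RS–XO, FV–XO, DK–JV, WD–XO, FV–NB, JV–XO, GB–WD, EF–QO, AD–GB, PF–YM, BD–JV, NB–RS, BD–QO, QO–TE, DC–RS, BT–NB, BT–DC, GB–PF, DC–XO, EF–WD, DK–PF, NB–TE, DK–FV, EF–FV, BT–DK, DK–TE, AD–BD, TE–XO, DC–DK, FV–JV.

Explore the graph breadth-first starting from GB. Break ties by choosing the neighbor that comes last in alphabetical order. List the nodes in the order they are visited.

GB -> WD -> PF -> DK -> AD -> XO -> NB -> EF -> YM -> TE -> JV -> FV -> DC -> BT -> BD -> RS -> QO

Visit GB; enqueue WD, PF, DK, AD → queue [WD, PF, DK, AD]
Visit WD; enqueue XO, NB, EF → queue [PF, DK, AD, XO, NB, EF]
Visit PF; enqueue YM → queue [DK, AD, XO, NB, EF, YM]
Visit DK; enqueue TE, JV, FV, DC, BT → queue [AD, XO, NB, EF, YM, TE, JV, FV, DC, BT]
Visit AD; enqueue BD → queue [XO, NB, EF, YM, TE, JV, FV, DC, BT, BD]
Visit XO; enqueue RS → queue [NB, EF, YM, TE, JV, FV, DC, BT, BD, RS]
Visit NB → queue [EF, YM, TE, JV, FV, DC, BT, BD, RS]
Visit EF; enqueue QO → queue [YM, TE, JV, FV, DC, BT, BD, RS, QO]
Visit YM → queue [TE, JV, FV, DC, BT, BD, RS, QO]
Visit TE → queue [JV, FV, DC, BT, BD, RS, QO]
Visit JV → queue [FV, DC, BT, BD, RS, QO]
Visit FV → queue [DC, BT, BD, RS, QO]
Visit DC → queue [BT, BD, RS, QO]
Visit BT → queue [BD, RS, QO]
Visit BD → queue [RS, QO]
Visit RS → queue [QO]
Visit QO → queue []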